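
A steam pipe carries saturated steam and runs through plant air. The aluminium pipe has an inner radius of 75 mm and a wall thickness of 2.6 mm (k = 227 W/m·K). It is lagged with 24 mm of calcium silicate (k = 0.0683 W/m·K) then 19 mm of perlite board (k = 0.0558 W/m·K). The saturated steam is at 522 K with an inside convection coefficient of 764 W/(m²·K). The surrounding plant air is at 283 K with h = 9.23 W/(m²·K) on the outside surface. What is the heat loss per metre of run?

q′ ≈ 189 W/m

For a radial system each layer contributes R = ln(r_out/r_in)/(2πkL); films add R = 1/(hA).
R_inner film = 1/(h_i·2πr₁L) = 1/(764×2π×0.075×1) = 0.002778 K/W
R_aluminium pipe wall = ln(77.6/75)/(2π×227×1) = 2.389×10^-5 K/W
R_calcium silicate = ln(101.6/77.6)/(2π×0.0683×1) = 0.6279 K/W
R_perlite board = ln(120.6/101.6)/(2π×0.0558×1) = 0.489 K/W
R_outer film = 1/(h_o·2πr_oL) = 1/(9.23×2π×0.1206×1) = 0.143 K/W
R_total = 1.263 K/W
Q = ΔT/R_total = 239/1.263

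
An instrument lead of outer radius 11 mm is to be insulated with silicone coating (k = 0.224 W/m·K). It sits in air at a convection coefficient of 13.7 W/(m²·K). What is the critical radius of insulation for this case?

r_cr ≈ 16.4 mm

For a cylinder r_cr = k/h = 0.224/13.7
r_cr = 16.4 mm; since the bare radius (11 mm) is below r_cr, adding a thin layer of insulation will *increase* heat loss.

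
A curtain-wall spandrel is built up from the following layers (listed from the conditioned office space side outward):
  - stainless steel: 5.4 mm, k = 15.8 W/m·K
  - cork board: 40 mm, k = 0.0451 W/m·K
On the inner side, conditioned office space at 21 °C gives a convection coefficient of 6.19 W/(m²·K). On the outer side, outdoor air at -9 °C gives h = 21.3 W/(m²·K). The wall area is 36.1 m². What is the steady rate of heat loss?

Q ≈ 988 W

Using the resistance-network approach (series):
R_inner film = 1/(h_i·A) = 1/(6.19×36.1) = 0.004475 K/W
R_stainless steel = L/(kA) = 0.0054/(15.8×36.1) = 9.467×10^-6 K/W
R_cork board = L/(kA) = 0.04/(0.0451×36.1) = 0.02457 K/W
R_outer film = 1/(h_o·A) = 1/(21.3×36.1) = 0.001301 K/W
R_total = 0.03035 K/W
Q = ΔT / R_total = 30 / 0.03035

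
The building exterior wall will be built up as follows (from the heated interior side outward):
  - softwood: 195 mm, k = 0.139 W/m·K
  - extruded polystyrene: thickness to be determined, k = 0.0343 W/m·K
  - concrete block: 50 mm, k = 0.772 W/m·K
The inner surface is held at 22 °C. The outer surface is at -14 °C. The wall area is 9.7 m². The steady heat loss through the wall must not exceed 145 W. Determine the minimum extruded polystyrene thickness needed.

L ≈ 32.3 mm

Using the resistance-network approach (series):
R_softwood = L/(kA) = 0.195/(0.139×9.7) = 0.1446 K/W
R_concrete block = L/(kA) = 0.05/(0.772×9.7) = 0.006677 K/W
Sum of the known resistances R_other = 0.1513 K/W
Required total resistance R_tot = ΔT/Q_allow = 36/145 = 0.2483 K/W
R_extruded polystyrene = R_tot − R_other = 0.09697 K/W
L = R·k·A = 0.09697×0.0343×9.7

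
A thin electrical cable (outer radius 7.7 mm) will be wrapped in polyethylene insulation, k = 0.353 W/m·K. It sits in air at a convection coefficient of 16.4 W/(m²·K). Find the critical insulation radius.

For a cylinder r_cr = k/h = 0.353/16.4
r_cr = 21.5 mm; since the bare radius (7.7 mm) is below r_cr, adding a thin layer of insulation will *increase* heat loss.

r_cr ≈ 21.5 mm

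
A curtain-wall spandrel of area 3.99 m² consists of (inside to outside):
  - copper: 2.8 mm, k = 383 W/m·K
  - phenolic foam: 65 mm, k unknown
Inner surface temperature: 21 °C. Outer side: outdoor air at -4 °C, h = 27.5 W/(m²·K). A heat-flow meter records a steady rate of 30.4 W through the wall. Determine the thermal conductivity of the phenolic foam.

Thermal resistances in series:
R_copper = L/(kA) = 0.0028/(383×3.99) = 1.832×10^-6 K/W
R_outer film = 1/(h_o·A) = 1/(27.5×3.99) = 0.009114 K/W
Sum of known resistances R_other = 0.009116 K/W
Total R = ΔT/Q = 25/30.4 = 0.8224 K/W
R_phenolic foam = R_total − R_other = 0.8133 K/W
k = L/(R·A) = 0.065/(0.8133×3.99)

k ≈ 0.02 W/(m·K)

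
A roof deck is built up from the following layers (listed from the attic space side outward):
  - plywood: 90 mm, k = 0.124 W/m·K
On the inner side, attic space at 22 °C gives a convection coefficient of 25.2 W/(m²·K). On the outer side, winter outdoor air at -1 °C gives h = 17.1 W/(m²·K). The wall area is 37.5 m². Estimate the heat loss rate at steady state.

Q ≈ 1050 W

Treating each layer as a thermal resistance in series:
R_inner film = 1/(h_i·A) = 1/(25.2×37.5) = 0.001058 K/W
R_plywood = L/(kA) = 0.09/(0.124×37.5) = 0.01935 K/W
R_outer film = 1/(h_o·A) = 1/(17.1×37.5) = 0.001559 K/W
R_total = 0.02197 K/W
Q = ΔT / R_total = 23 / 0.02197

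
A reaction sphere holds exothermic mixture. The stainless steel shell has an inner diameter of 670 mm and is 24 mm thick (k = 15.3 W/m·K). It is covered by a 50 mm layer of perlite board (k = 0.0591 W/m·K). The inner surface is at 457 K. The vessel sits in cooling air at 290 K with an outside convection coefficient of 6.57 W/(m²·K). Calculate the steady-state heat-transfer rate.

Spherical conduction: R = (1/r_in − 1/r_out)/(4πk) per layer; series-sum.
R_stainless steel shell = (1/0.335 − 1/0.359)/(4π×15.3) = 0.001038 K/W
R_perlite board = (1/0.359 − 1/0.409)/(4π×0.0591) = 0.4585 K/W
R_outer film = 1/(h·4πr_o²) = 1/(6.57×4π×0.409²) = 0.07241 K/W
R_total = 0.532 K/W
Q = ΔT/R_total = 167/0.532

Q ≈ 314 W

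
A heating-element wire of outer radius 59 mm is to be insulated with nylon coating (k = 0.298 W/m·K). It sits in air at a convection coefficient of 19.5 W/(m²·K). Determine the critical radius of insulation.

r_cr ≈ 15.3 mm

For a cylinder r_cr = k/h = 0.298/19.5
r_cr = 15.3 mm; since the bare radius (59 mm) is above r_cr, any added insulation will reduce heat loss.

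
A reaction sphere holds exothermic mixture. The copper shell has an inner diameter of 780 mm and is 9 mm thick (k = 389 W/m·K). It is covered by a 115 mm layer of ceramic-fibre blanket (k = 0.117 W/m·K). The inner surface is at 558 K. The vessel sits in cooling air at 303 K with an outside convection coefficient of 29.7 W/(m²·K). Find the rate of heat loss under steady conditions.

For a spherical shell R = (1/r₁ − 1/r₂)/(4πk); film R = 1/(h·4πr²). In series:
R_copper shell = (1/0.39 − 1/0.399)/(4π×389) = 1.183×10^-5 K/W
R_ceramic-fibre blanket = (1/0.399 − 1/0.514)/(4π×0.117) = 0.3814 K/W
R_outer film = 1/(h·4πr_o²) = 1/(29.7×4π×0.514²) = 0.01014 K/W
R_total = 0.3915 K/W
Q = ΔT/R_total = 255/0.3915

Q ≈ 651 W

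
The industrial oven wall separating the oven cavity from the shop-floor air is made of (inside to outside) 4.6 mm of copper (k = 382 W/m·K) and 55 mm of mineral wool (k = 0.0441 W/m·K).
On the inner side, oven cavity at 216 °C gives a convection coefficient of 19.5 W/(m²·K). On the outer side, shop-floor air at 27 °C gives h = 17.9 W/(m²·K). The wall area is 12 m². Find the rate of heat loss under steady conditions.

Series thermal resistances:
R_inner film = 1/(h_i·A) = 1/(19.5×12) = 0.004274 K/W
R_copper = L/(kA) = 0.0046/(382×12) = 1.003×10^-6 K/W
R_mineral wool = L/(kA) = 0.055/(0.0441×12) = 0.1039 K/W
R_outer film = 1/(h_o·A) = 1/(17.9×12) = 0.004655 K/W
R_total = 0.1129 K/W
Q = ΔT / R_total = 189 / 0.1129

Q ≈ 1670 W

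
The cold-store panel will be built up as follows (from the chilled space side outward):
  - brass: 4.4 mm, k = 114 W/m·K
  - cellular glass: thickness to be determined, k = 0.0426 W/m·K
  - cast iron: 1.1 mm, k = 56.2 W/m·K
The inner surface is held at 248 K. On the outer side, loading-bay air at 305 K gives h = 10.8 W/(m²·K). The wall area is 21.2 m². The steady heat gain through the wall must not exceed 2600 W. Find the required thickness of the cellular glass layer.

L ≈ 15.9 mm

Using the resistance-network approach (series):
R_brass = L/(kA) = 0.0044/(114×21.2) = 1.821×10^-6 K/W
R_cast iron = L/(kA) = 0.0011/(56.2×21.2) = 9.233×10^-7 K/W
R_outer film = 1/(h_o·A) = 1/(10.8×21.2) = 0.004368 K/W
Sum of the known resistances R_other = 0.00437 K/W
Required total resistance R_tot = ΔT/Q_allow = 57/2600 = 0.02192 K/W
R_cellular glass = R_tot − R_other = 0.01755 K/W
L = R·k·A = 0.01755×0.0426×21.2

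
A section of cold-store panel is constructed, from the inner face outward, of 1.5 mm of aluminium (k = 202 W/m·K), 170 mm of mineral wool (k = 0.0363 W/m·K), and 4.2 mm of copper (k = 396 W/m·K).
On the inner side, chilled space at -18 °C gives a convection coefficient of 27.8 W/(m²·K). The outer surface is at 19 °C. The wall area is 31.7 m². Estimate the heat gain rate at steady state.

Q ≈ 249 W

Model the wall as resistances in series:
R_inner film = 1/(h_i·A) = 1/(27.8×31.7) = 0.001135 K/W
R_aluminium = L/(kA) = 0.0015/(202×31.7) = 2.343×10^-7 K/W
R_mineral wool = L/(kA) = 0.17/(0.0363×31.7) = 0.1477 K/W
R_copper = L/(kA) = 0.0042/(396×31.7) = 3.346×10^-7 K/W
R_total = 0.1489 K/W
Q = ΔT / R_total = 37 / 0.1489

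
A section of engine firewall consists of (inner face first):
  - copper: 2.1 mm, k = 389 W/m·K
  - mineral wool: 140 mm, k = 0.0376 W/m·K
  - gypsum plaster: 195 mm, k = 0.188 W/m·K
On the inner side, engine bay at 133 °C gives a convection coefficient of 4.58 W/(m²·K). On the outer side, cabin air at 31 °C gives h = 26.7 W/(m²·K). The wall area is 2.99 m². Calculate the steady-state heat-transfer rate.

Treating each layer as a thermal resistance in series:
R_inner film = 1/(h_i·A) = 1/(4.58×2.99) = 0.07302 K/W
R_copper = L/(kA) = 0.0021/(389×2.99) = 1.806×10^-6 K/W
R_mineral wool = L/(kA) = 0.14/(0.0376×2.99) = 1.245 K/W
R_gypsum plaster = L/(kA) = 0.195/(0.188×2.99) = 0.3469 K/W
R_outer film = 1/(h_o·A) = 1/(26.7×2.99) = 0.01253 K/W
R_total = 1.678 K/W
Q = ΔT / R_total = 102 / 1.678

Q ≈ 60.8 W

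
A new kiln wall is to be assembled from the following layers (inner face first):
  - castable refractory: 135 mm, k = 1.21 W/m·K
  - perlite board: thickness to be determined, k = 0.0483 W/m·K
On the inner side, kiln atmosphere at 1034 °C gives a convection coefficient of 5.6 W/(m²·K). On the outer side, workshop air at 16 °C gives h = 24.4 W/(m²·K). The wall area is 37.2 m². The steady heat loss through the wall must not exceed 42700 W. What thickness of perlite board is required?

L ≈ 26.8 mm

Thermal resistances in series:
R_inner film = 1/(h_i·A) = 1/(5.6×37.2) = 0.0048 K/W
R_castable refractory = L/(kA) = 0.135/(1.21×37.2) = 0.002999 K/W
R_outer film = 1/(h_o·A) = 1/(24.4×37.2) = 0.001102 K/W
Sum of the known resistances R_other = 0.008901 K/W
Required total resistance R_tot = ΔT/Q_allow = 1018/42700 = 0.02384 K/W
R_perlite board = R_tot − R_other = 0.01494 K/W
L = R·k·A = 0.01494×0.0483×37.2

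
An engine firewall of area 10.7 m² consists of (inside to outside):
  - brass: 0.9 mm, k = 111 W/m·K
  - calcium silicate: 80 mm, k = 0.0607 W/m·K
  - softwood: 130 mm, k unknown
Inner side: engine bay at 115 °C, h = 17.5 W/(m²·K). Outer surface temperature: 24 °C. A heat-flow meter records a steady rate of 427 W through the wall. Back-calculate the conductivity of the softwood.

Model the wall as resistances in series:
R_inner film = 1/(h_i·A) = 1/(17.5×10.7) = 0.00534 K/W
R_brass = L/(kA) = 0.0009/(111×10.7) = 7.578×10^-7 K/W
R_calcium silicate = L/(kA) = 0.08/(0.0607×10.7) = 0.1232 K/W
Sum of known resistances R_other = 0.1285 K/W
Total R = ΔT/Q = 91/427 = 0.2131 K/W
R_softwood = R_total − R_other = 0.0846 K/W
k = L/(R·A) = 0.13/(0.0846×10.7)

k ≈ 0.144 W/(m·K)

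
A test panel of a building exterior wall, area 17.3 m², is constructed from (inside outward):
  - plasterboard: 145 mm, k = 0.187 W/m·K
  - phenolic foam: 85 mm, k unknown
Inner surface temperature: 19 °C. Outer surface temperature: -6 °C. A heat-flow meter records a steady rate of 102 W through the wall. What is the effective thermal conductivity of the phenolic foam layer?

Series thermal resistances:
R_plasterboard = L/(kA) = 0.145/(0.187×17.3) = 0.04482 K/W
Sum of known resistances R_other = 0.04482 K/W
Total R = ΔT/Q = 25/102 = 0.2451 K/W
R_phenolic foam = R_total − R_other = 0.2003 K/W
k = L/(R·A) = 0.085/(0.2003×17.3)

k ≈ 0.0245 W/(m·K)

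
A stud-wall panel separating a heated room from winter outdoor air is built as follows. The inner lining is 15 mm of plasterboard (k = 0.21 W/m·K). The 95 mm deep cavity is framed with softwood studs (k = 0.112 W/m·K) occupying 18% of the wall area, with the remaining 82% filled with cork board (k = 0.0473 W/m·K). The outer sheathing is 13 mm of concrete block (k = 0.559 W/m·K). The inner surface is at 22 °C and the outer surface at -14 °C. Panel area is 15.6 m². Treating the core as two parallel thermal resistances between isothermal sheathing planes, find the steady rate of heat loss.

Sheathing layers in series; stud and cavity paths in parallel between them.
R_inner = 0.015/(0.21×15.6) = 0.004579 K/W
R_stud  = 0.095/(0.112×0.18×15.6) = 0.3021 K/W
R_cav   = 0.095/(0.0473×0.82×15.6) = 0.157 K/W
1/R_core = 1/R_stud + 1/R_cav → R_core = 0.1033 K/W
R_outer = 0.013/(0.559×15.6) = 0.001491 K/W
R_total = 0.1094 K/W
Q = ΔT/R_total = 36/0.1094

Q ≈ 329 W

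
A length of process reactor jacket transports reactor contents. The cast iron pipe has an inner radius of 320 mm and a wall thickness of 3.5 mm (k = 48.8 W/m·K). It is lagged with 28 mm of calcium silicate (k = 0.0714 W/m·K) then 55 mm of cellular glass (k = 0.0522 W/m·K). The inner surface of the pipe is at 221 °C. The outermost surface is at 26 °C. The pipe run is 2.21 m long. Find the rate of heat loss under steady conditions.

For a radial system each layer contributes R = ln(r_out/r_in)/(2πkL); films add R = 1/(hA).
R_cast iron pipe wall = ln(323.5/320)/(2π×48.8×2.21) = 1.605×10^-5 K/W
R_calcium silicate = ln(351.5/323.5)/(2π×0.0714×2.21) = 0.08373 K/W
R_cellular glass = ln(406.5/351.5)/(2π×0.0522×2.21) = 0.2006 K/W
R_total = 0.2843 K/W
Q = ΔT/R_total = 195/0.2843

Q ≈ 686 W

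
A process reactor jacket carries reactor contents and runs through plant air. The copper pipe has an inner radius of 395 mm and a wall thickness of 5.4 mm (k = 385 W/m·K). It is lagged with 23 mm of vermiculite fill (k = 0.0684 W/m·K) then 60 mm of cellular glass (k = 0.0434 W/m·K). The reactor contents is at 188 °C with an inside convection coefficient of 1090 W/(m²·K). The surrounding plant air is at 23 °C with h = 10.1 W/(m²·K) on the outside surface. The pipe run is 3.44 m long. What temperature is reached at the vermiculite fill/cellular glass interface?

Cylindrical conduction, so R = ln(r₂/r₁)/(2πkL) per layer, in series:
R_inner film = 1/(h_i·2πr₁L) = 1/(1090×2π×0.395×3.44) = 1.075×10^-4 K/W
R_copper pipe wall = ln(400.4/395)/(2π×385×3.44) = 1.632×10^-6 K/W
R_vermiculite fill = ln(423.4/400.4)/(2π×0.0684×3.44) = 0.03778 K/W
R_cellular glass = ln(483.4/423.4)/(2π×0.0434×3.44) = 0.1413 K/W
R_outer film = 1/(h_o·2πr_oL) = 1/(10.1×2π×0.4834×3.44) = 0.009476 K/W
R_total = 0.1886 K/W
Q = ΔT/R_total = 165/0.1886
Q = 875 W
T_interface = T_inner − Q·ΣR(inner→interface) = 188 − 875×0.03789

T ≈ 155 °C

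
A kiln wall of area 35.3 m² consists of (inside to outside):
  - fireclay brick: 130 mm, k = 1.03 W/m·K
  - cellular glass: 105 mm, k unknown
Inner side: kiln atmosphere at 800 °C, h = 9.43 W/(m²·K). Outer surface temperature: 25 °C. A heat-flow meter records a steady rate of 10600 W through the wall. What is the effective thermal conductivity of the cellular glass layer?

k ≈ 0.0447 W/(m·K)

Treating each layer as a thermal resistance in series:
R_inner film = 1/(h_i·A) = 1/(9.43×35.3) = 0.003004 K/W
R_fireclay brick = L/(kA) = 0.13/(1.03×35.3) = 0.003575 K/W
Sum of known resistances R_other = 0.00658 K/W
Total R = ΔT/Q = 775/10600 = 0.07311 K/W
R_cellular glass = R_total − R_other = 0.06653 K/W
k = L/(R·A) = 0.105/(0.06653×35.3)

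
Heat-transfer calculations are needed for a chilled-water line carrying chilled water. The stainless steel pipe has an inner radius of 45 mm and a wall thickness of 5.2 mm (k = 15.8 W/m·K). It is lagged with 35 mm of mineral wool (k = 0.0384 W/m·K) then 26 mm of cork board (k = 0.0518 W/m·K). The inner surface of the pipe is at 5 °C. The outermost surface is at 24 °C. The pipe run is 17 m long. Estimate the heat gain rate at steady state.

Treating each annulus and film as a series resistance:
R_stainless steel pipe wall = ln(50.2/45)/(2π×15.8×17) = 6.48×10^-5 K/W
R_mineral wool = ln(85.2/50.2)/(2π×0.0384×17) = 0.129 K/W
R_cork board = ln(111.2/85.2)/(2π×0.0518×17) = 0.04813 K/W
R_total = 0.1772 K/W
Q = ΔT/R_total = 19/0.1772

Q ≈ 107 W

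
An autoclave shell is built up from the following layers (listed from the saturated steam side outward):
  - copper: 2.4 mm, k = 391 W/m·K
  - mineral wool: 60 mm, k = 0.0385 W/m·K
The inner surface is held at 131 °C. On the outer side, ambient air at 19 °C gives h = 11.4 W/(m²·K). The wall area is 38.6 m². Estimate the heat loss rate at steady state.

Thermal resistances in series:
R_copper = L/(kA) = 0.0024/(391×38.6) = 1.59×10^-7 K/W
R_mineral wool = L/(kA) = 0.06/(0.0385×38.6) = 0.04037 K/W
R_outer film = 1/(h_o·A) = 1/(11.4×38.6) = 0.002273 K/W
R_total = 0.04265 K/W
Q = ΔT / R_total = 112 / 0.04265

Q ≈ 2630 W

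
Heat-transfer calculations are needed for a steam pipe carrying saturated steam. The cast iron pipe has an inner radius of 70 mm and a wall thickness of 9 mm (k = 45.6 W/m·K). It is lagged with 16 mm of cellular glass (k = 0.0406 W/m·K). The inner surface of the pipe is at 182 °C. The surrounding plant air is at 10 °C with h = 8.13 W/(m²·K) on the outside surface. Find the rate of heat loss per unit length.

For a radial system each layer contributes R = ln(r_out/r_in)/(2πkL); films add R = 1/(hA).
R_cast iron pipe wall = ln(79/70)/(2π×45.6×1) = 4.222×10^-4 K/W
R_cellular glass = ln(95/79)/(2π×0.0406×1) = 0.723 K/W
R_outer film = 1/(h_o·2πr_oL) = 1/(8.13×2π×0.095×1) = 0.2061 K/W
R_total = 0.9295 K/W
Q = ΔT/R_total = 172/0.9295

q′ ≈ 185 W/m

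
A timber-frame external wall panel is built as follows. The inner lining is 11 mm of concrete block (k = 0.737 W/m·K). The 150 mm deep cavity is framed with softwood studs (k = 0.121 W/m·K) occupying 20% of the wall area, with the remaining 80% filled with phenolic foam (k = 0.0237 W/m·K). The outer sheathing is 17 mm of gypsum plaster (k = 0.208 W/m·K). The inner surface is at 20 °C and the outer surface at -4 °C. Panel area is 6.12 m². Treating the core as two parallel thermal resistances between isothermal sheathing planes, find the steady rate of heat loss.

Sheathing layers in series; stud and cavity paths in parallel between them.
R_inner = 0.011/(0.737×6.12) = 0.002439 K/W
R_stud  = 0.15/(0.121×0.2×6.12) = 1.013 K/W
R_cav   = 0.15/(0.0237×0.8×6.12) = 1.293 K/W
1/R_core = 1/R_stud + 1/R_cav → R_core = 0.5679 K/W
R_outer = 0.017/(0.208×6.12) = 0.01335 K/W
R_total = 0.5837 K/W
Q = ΔT/R_total = 24/0.5837

Q ≈ 41.1 W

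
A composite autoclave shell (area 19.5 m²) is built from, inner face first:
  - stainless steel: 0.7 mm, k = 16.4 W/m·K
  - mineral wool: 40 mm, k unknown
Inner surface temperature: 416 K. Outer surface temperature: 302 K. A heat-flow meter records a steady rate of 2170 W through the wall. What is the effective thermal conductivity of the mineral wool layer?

k ≈ 0.039 W/(m·K)

Model the wall as resistances in series:
R_stainless steel = L/(kA) = 0.0007/(16.4×19.5) = 2.189×10^-6 K/W
Sum of known resistances R_other = 2.189×10^-6 K/W
Total R = ΔT/Q = 114/2170 = 0.05253 K/W
R_mineral wool = R_total − R_other = 0.05253 K/W
k = L/(R·A) = 0.04/(0.05253×19.5)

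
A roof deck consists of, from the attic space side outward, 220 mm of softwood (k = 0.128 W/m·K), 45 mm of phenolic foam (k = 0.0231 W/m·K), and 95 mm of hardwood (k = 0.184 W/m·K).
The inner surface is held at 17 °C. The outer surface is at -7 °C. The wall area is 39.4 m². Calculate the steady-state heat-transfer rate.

Model the wall as resistances in series:
R_softwood = L/(kA) = 0.22/(0.128×39.4) = 0.04362 K/W
R_phenolic foam = L/(kA) = 0.045/(0.0231×39.4) = 0.04944 K/W
R_hardwood = L/(kA) = 0.095/(0.184×39.4) = 0.0131 K/W
R_total = 0.1062 K/W
Q = ΔT / R_total = 24 / 0.1062

Q ≈ 226 W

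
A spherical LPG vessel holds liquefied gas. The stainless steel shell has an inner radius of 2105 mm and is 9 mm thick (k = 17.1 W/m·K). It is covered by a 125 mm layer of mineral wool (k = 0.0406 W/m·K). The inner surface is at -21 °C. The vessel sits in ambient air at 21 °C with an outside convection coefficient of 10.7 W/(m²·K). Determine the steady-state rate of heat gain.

Radial (spherical) resistances in series:
R_stainless steel shell = (1/2.105 − 1/2.114)/(4π×17.1) = 9.412×10^-6 K/W
R_mineral wool = (1/2.114 − 1/2.239)/(4π×0.0406) = 0.05176 K/W
R_outer film = 1/(h·4πr_o²) = 1/(10.7×4π×2.239²) = 0.001484 K/W
R_total = 0.05326 K/W
Q = ΔT/R_total = 42/0.05326

Q ≈ 789 W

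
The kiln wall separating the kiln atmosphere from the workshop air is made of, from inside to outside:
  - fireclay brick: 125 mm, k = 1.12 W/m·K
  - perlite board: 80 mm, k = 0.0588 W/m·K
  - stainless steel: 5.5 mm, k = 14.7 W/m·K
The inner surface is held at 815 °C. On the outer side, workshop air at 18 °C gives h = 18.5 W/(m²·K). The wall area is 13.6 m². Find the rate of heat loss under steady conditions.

Q ≈ 7100 W

Series thermal resistances:
R_fireclay brick = L/(kA) = 0.125/(1.12×13.6) = 0.008206 K/W
R_perlite board = L/(kA) = 0.08/(0.0588×13.6) = 0.1 K/W
R_stainless steel = L/(kA) = 0.0055/(14.7×13.6) = 2.751×10^-5 K/W
R_outer film = 1/(h_o·A) = 1/(18.5×13.6) = 0.003975 K/W
R_total = 0.1122 K/W
Q = ΔT / R_total = 797 / 0.1122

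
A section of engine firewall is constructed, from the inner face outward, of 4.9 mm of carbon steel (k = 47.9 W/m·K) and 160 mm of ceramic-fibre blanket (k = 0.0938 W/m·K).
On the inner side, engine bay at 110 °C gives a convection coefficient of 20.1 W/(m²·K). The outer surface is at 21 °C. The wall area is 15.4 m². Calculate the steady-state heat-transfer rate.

Q ≈ 781 W

Model the wall as resistances in series:
R_inner film = 1/(h_i·A) = 1/(20.1×15.4) = 0.003231 K/W
R_carbon steel = L/(kA) = 0.0049/(47.9×15.4) = 6.643×10^-6 K/W
R_ceramic-fibre blanket = L/(kA) = 0.16/(0.0938×15.4) = 0.1108 K/W
R_total = 0.114 K/W
Q = ΔT / R_total = 89 / 0.114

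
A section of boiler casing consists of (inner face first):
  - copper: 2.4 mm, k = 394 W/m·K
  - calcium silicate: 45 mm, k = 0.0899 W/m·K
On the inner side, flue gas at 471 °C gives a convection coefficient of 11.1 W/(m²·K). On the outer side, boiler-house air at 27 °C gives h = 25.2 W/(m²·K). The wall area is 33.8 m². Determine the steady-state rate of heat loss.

Q ≈ 23800 W

Series thermal resistances:
R_inner film = 1/(h_i·A) = 1/(11.1×33.8) = 0.002665 K/W
R_copper = L/(kA) = 0.0024/(394×33.8) = 1.802×10^-7 K/W
R_calcium silicate = L/(kA) = 0.045/(0.0899×33.8) = 0.01481 K/W
R_outer film = 1/(h_o·A) = 1/(25.2×33.8) = 0.001174 K/W
R_total = 0.01865 K/W
Q = ΔT / R_total = 444 / 0.01865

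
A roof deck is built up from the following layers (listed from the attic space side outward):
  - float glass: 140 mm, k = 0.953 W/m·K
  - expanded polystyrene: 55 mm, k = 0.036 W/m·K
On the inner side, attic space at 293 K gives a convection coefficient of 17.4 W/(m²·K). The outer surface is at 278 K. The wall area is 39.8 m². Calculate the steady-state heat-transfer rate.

Q ≈ 345 W

Treating each layer as a thermal resistance in series:
R_inner film = 1/(h_i·A) = 1/(17.4×39.8) = 0.001444 K/W
R_float glass = L/(kA) = 0.14/(0.953×39.8) = 0.003691 K/W
R_expanded polystyrene = L/(kA) = 0.055/(0.036×39.8) = 0.03839 K/W
R_total = 0.04352 K/W
Q = ΔT / R_total = 15 / 0.04352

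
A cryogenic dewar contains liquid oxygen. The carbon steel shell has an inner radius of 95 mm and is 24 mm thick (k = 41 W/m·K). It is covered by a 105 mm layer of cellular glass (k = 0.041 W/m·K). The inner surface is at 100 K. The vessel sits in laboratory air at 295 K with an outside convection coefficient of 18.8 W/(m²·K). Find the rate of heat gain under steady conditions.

Q ≈ 25.2 W

Spherical conduction: R = (1/r_in − 1/r_out)/(4πk) per layer; series-sum.
R_carbon steel shell = (1/0.095 − 1/0.119)/(4π×41) = 0.00412 K/W
R_cellular glass = (1/0.119 − 1/0.224)/(4π×0.041) = 7.645 K/W
R_outer film = 1/(h·4πr_o²) = 1/(18.8×4π×0.224²) = 0.08436 K/W
R_total = 7.734 K/W
Q = ΔT/R_total = 195/7.734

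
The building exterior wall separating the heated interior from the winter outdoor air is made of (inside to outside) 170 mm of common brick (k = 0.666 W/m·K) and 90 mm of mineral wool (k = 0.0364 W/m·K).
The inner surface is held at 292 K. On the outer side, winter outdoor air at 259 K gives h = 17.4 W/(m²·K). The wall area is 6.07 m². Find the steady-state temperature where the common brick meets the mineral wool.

Series thermal resistances:
R_common brick = L/(kA) = 0.17/(0.666×6.07) = 0.04205 K/W
R_mineral wool = L/(kA) = 0.09/(0.0364×6.07) = 0.4073 K/W
R_outer film = 1/(h_o·A) = 1/(17.4×6.07) = 0.009468 K/W
R_total = 0.4589 K/W;  Q = ΔT/R_total = 33/0.4589 = 71.92 W
T_interface = T_inner − Q·ΣR(inner→interface) = 292 − 71.9×0.04205

T ≈ 289 K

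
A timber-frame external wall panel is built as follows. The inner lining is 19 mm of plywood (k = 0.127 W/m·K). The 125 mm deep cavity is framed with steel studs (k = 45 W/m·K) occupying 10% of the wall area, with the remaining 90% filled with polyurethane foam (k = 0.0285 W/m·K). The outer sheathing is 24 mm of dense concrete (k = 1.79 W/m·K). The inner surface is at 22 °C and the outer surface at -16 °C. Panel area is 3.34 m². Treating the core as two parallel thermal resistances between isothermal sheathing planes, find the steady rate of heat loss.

Sheathing layers in series; stud and cavity paths in parallel between them.
R_inner = 0.019/(0.127×3.34) = 0.04479 K/W
R_stud  = 0.125/(45×0.1×3.34) = 0.008317 K/W
R_cav   = 0.125/(0.0285×0.9×3.34) = 1.459 K/W
1/R_core = 1/R_stud + 1/R_cav → R_core = 0.00827 K/W
R_outer = 0.024/(1.79×3.34) = 0.004014 K/W
R_total = 0.05708 K/W
Q = ΔT/R_total = 38/0.05708

Q ≈ 666 W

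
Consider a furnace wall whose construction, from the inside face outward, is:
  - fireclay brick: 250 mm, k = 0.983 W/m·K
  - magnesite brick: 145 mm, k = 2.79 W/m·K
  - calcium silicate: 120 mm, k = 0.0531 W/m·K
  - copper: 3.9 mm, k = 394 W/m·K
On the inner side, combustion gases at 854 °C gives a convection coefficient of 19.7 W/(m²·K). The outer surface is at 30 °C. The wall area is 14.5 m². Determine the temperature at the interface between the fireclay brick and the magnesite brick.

T ≈ 758 °C

Series thermal resistances:
R_inner film = 1/(h_i·A) = 1/(19.7×14.5) = 0.003501 K/W
R_fireclay brick = L/(kA) = 0.25/(0.983×14.5) = 0.01754 K/W
R_magnesite brick = L/(kA) = 0.145/(2.79×14.5) = 0.003584 K/W
R_calcium silicate = L/(kA) = 0.12/(0.0531×14.5) = 0.1559 K/W
R_copper = L/(kA) = 0.0039/(394×14.5) = 6.827×10^-7 K/W
R_total = 0.1805 K/W;  Q = ΔT/R_total = 824/0.1805 = 4566 W
T_interface = T_inner − Q·ΣR(inner→interface) = 854 − 4570×0.02104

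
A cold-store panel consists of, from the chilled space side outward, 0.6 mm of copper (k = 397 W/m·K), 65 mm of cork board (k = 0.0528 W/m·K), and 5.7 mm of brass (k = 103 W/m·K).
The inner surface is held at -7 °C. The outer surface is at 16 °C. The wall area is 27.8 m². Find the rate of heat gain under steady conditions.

Using the resistance-network approach (series):
R_copper = L/(kA) = 0.0006/(397×27.8) = 5.436×10^-8 K/W
R_cork board = L/(kA) = 0.065/(0.0528×27.8) = 0.04428 K/W
R_brass = L/(kA) = 0.0057/(103×27.8) = 1.991×10^-6 K/W
R_total = 0.04428 K/W
Q = ΔT / R_total = 23 / 0.04428

Q ≈ 519 W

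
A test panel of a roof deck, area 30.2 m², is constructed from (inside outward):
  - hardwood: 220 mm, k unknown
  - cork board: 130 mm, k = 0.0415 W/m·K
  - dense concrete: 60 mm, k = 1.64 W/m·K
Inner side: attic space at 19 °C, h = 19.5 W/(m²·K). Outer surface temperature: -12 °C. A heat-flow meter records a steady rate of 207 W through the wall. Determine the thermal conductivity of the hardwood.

k ≈ 0.169 W/(m·K)

Treating each layer as a thermal resistance in series:
R_inner film = 1/(h_i·A) = 1/(19.5×30.2) = 0.001698 K/W
R_cork board = L/(kA) = 0.13/(0.0415×30.2) = 0.1037 K/W
R_dense concrete = L/(kA) = 0.06/(1.64×30.2) = 0.001211 K/W
Sum of known resistances R_other = 0.1066 K/W
Total R = ΔT/Q = 31/207 = 0.1498 K/W
R_hardwood = R_total − R_other = 0.04312 K/W
k = L/(R·A) = 0.22/(0.04312×30.2)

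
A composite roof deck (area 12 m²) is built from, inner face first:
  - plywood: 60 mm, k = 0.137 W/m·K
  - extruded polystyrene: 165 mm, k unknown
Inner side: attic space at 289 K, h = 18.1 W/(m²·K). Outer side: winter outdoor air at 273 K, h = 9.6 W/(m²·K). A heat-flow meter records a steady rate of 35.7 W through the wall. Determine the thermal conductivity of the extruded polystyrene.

Thermal resistances in series:
R_inner film = 1/(h_i·A) = 1/(18.1×12) = 0.004604 K/W
R_plywood = L/(kA) = 0.06/(0.137×12) = 0.0365 K/W
R_outer film = 1/(h_o·A) = 1/(9.6×12) = 0.008681 K/W
Sum of known resistances R_other = 0.04978 K/W
Total R = ΔT/Q = 16/35.7 = 0.4482 K/W
R_extruded polystyrene = R_total − R_other = 0.3984 K/W
k = L/(R·A) = 0.165/(0.3984×12)

k ≈ 0.0345 W/(m·K)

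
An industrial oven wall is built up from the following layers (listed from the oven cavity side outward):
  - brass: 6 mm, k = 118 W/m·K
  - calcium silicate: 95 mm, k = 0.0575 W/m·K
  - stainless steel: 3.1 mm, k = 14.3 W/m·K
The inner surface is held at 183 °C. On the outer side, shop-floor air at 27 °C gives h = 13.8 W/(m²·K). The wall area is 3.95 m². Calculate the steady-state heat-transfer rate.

Thermal resistances in series:
R_brass = L/(kA) = 0.006/(118×3.95) = 1.287×10^-5 K/W
R_calcium silicate = L/(kA) = 0.095/(0.0575×3.95) = 0.4183 K/W
R_stainless steel = L/(kA) = 0.0031/(14.3×3.95) = 5.488×10^-5 K/W
R_outer film = 1/(h_o·A) = 1/(13.8×3.95) = 0.01835 K/W
R_total = 0.4367 K/W
Q = ΔT / R_total = 156 / 0.4367

Q ≈ 357 W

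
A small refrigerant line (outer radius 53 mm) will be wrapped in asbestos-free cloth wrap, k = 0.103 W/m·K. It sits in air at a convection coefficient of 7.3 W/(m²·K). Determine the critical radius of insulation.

For a cylinder r_cr = k/h = 0.103/7.3
r_cr = 14.1 mm; since the bare radius (53 mm) is above r_cr, any added insulation will reduce heat loss.

r_cr ≈ 14.1 mm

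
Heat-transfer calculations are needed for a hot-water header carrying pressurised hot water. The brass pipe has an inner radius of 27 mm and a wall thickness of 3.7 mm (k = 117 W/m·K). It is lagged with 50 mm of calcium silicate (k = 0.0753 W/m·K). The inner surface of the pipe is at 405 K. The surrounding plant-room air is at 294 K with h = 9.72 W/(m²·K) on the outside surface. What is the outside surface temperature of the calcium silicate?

T ≈ 304 K

Cylindrical conduction, so R = ln(r₂/r₁)/(2πkL) per layer, in series:
R_brass pipe wall = ln(30.7/27)/(2π×117×1) = 1.747×10^-4 K/W
R_calcium silicate = ln(80.7/30.7)/(2π×0.0753×1) = 2.043 K/W
R_outer film = 1/(h_o·2πr_oL) = 1/(9.72×2π×0.0807×1) = 0.2029 K/W
R_total = 2.246 K/W
Q = ΔT/R_total = 111/2.246
Q = 49.4 W/m
T_interface = T_inner − Q·ΣR(inner→interface) = 405 − 49.4×2.043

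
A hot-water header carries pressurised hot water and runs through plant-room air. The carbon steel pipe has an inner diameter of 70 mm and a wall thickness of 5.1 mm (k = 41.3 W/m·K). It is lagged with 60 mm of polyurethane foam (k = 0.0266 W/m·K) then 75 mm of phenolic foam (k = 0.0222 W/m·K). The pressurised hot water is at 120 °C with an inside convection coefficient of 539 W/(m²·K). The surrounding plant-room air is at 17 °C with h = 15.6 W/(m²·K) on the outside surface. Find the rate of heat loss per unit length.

q′ ≈ 10.8 W/m

Per-layer cylindrical resistances, series-summed:
R_inner film = 1/(h_i·2πr₁L) = 1/(539×2π×0.035×1) = 0.008437 K/W
R_carbon steel pipe wall = ln(40.1/35)/(2π×41.3×1) = 5.242×10^-4 K/W
R_polyurethane foam = ln(100.1/40.1)/(2π×0.0266×1) = 5.473 K/W
R_phenolic foam = ln(175.1/100.1)/(2π×0.0222×1) = 4.009 K/W
R_outer film = 1/(h_o·2πr_oL) = 1/(15.6×2π×0.1751×1) = 0.05827 K/W
R_total = 9.55 K/W
Q = ΔT/R_total = 103/9.55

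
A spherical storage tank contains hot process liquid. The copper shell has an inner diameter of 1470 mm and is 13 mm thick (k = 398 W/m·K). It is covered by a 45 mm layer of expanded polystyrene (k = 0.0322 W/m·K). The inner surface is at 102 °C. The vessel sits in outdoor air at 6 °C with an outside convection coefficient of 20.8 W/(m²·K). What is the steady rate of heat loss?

For a spherical shell R = (1/r₁ − 1/r₂)/(4πk); film R = 1/(h·4πr²). In series:
R_copper shell = (1/0.735 − 1/0.748)/(4π×398) = 4.728×10^-6 K/W
R_expanded polystyrene = (1/0.748 − 1/0.793)/(4π×0.0322) = 0.1875 K/W
R_outer film = 1/(h·4πr_o²) = 1/(20.8×4π×0.793²) = 0.006084 K/W
R_total = 0.1936 K/W
Q = ΔT/R_total = 96/0.1936

Q ≈ 496 W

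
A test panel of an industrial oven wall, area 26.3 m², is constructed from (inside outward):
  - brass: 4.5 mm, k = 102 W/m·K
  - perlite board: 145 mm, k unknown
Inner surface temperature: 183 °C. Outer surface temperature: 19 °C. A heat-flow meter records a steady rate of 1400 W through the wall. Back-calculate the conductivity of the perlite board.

Series thermal resistances:
R_brass = L/(kA) = 0.0045/(102×26.3) = 1.677×10^-6 K/W
Sum of known resistances R_other = 1.677×10^-6 K/W
Total R = ΔT/Q = 164/1400 = 0.1171 K/W
R_perlite board = R_total − R_other = 0.1171 K/W
k = L/(R·A) = 0.145/(0.1171×26.3)

k ≈ 0.0471 W/(m·K)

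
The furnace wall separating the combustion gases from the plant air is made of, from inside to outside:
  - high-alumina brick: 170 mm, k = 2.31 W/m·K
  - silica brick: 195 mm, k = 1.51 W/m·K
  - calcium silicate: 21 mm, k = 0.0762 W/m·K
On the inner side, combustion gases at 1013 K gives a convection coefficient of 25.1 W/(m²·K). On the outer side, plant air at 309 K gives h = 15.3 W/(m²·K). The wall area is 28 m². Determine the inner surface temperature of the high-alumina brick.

Model the wall as resistances in series:
R_inner film = 1/(h_i·A) = 1/(25.1×28) = 0.001423 K/W
R_high-alumina brick = L/(kA) = 0.17/(2.31×28) = 0.002628 K/W
R_silica brick = L/(kA) = 0.195/(1.51×28) = 0.004612 K/W
R_calcium silicate = L/(kA) = 0.021/(0.0762×28) = 0.009843 K/W
R_outer film = 1/(h_o·A) = 1/(15.3×28) = 0.002334 K/W
R_total = 0.02084 K/W;  Q = ΔT/R_total = 704/0.02084 = 33780 W
T_interface = T_inner − Q·ΣR(inner→interface) = 1013 − 33800×0.001423

T ≈ 965 K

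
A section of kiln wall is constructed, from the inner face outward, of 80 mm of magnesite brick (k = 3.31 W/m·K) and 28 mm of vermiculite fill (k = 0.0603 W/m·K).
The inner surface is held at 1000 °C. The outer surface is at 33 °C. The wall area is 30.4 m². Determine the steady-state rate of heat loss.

Q ≈ 60200 W

Using the resistance-network approach (series):
R_magnesite brick = L/(kA) = 0.08/(3.31×30.4) = 7.95×10^-4 K/W
R_vermiculite fill = L/(kA) = 0.028/(0.0603×30.4) = 0.01527 K/W
R_total = 0.01607 K/W
Q = ΔT / R_total = 967 / 0.01607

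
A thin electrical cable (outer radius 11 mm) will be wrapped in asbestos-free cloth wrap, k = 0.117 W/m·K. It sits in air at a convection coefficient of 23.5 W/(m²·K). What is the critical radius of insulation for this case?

r_cr ≈ 4.98 mm

For a cylinder r_cr = k/h = 0.117/23.5
r_cr = 4.98 mm; since the bare radius (11 mm) is above r_cr, any added insulation will reduce heat loss.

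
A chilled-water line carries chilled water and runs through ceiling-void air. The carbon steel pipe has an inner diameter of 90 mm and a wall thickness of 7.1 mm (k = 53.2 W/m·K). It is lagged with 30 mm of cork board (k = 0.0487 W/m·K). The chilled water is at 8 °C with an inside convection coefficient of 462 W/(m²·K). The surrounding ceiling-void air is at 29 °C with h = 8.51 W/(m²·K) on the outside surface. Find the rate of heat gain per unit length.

q′ ≈ 12.2 W/m

Cylindrical conduction, so R = ln(r₂/r₁)/(2πkL) per layer, in series:
R_inner film = 1/(h_i·2πr₁L) = 1/(462×2π×0.045×1) = 0.007655 K/W
R_carbon steel pipe wall = ln(52.1/45)/(2π×53.2×1) = 4.383×10^-4 K/W
R_cork board = ln(82.1/52.1)/(2π×0.0487×1) = 1.486 K/W
R_outer film = 1/(h_o·2πr_oL) = 1/(8.51×2π×0.0821×1) = 0.2278 K/W
R_total = 1.722 K/W
Q = ΔT/R_total = 21/1.722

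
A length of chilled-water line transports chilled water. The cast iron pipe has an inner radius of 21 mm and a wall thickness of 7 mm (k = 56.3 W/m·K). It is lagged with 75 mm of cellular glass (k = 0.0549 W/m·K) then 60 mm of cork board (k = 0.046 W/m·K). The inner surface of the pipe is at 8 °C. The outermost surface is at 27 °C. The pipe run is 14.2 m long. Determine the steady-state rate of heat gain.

Q ≈ 50.3 W

Per-layer cylindrical resistances, series-summed:
R_cast iron pipe wall = ln(28/21)/(2π×56.3×14.2) = 5.727×10^-5 K/W
R_cellular glass = ln(103/28)/(2π×0.0549×14.2) = 0.2659 K/W
R_cork board = ln(163/103)/(2π×0.046×14.2) = 0.1118 K/W
R_total = 0.3778 K/W
Q = ΔT/R_total = 19/0.3778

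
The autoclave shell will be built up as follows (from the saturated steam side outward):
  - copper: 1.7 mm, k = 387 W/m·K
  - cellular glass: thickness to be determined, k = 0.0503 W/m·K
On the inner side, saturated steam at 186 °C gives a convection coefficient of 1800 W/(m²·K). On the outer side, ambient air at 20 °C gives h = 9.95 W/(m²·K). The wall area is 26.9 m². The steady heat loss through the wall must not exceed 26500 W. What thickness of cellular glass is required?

Series thermal resistances:
R_inner film = 1/(h_i·A) = 1/(1800×26.9) = 2.065×10^-5 K/W
R_copper = L/(kA) = 0.0017/(387×26.9) = 1.633×10^-7 K/W
R_outer film = 1/(h_o·A) = 1/(9.95×26.9) = 0.003736 K/W
Sum of the known resistances R_other = 0.003757 K/W
Required total resistance R_tot = ΔT/Q_allow = 166/26500 = 0.006264 K/W
R_cellular glass = R_tot − R_other = 0.002507 K/W
L = R·k·A = 0.002507×0.0503×26.9

L ≈ 3.39 mm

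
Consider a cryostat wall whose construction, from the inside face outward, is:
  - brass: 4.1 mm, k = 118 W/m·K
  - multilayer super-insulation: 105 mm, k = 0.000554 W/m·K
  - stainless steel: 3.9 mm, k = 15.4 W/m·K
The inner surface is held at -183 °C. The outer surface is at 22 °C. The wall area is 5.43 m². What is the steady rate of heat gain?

Using the resistance-network approach (series):
R_brass = L/(kA) = 0.0041/(118×5.43) = 6.399×10^-6 K/W
R_multilayer super-insulation = L/(kA) = 0.105/(0.000554×5.43) = 34.9 K/W
R_stainless steel = L/(kA) = 0.0039/(15.4×5.43) = 4.664×10^-5 K/W
R_total = 34.9 K/W
Q = ΔT / R_total = 205 / 34.9

Q ≈ 5.87 W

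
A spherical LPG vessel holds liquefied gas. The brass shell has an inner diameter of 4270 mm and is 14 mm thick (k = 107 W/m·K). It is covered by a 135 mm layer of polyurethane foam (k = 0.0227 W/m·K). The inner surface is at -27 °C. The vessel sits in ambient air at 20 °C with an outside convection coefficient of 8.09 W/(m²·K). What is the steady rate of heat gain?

Spherical conduction: R = (1/r_in − 1/r_out)/(4πk) per layer; series-sum.
R_brass shell = (1/2.135 − 1/2.149)/(4π×107) = 2.269×10^-6 K/W
R_polyurethane foam = (1/2.149 − 1/2.284)/(4π×0.0227) = 0.09642 K/W
R_outer film = 1/(h·4πr_o²) = 1/(8.09×4π×2.284²) = 0.001886 K/W
R_total = 0.09831 K/W
Q = ΔT/R_total = 47/0.09831

Q ≈ 478 W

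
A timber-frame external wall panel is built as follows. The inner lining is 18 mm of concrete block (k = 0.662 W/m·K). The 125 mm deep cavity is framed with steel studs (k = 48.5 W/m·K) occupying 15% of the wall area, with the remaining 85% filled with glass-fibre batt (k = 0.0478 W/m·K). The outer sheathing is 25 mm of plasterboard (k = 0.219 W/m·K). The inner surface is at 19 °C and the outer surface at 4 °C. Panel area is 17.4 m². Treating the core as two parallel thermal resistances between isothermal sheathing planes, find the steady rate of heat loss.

Sheathing layers in series; stud and cavity paths in parallel between them.
R_inner = 0.018/(0.662×17.4) = 0.001563 K/W
R_stud  = 0.125/(48.5×0.15×17.4) = 9.875×10^-4 K/W
R_cav   = 0.125/(0.0478×0.85×17.4) = 0.1768 K/W
1/R_core = 1/R_stud + 1/R_cav → R_core = 9.82×10^-4 K/W
R_outer = 0.025/(0.219×17.4) = 0.006561 K/W
R_total = 0.009105 K/W
Q = ΔT/R_total = 15/0.009105

Q ≈ 1650 W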